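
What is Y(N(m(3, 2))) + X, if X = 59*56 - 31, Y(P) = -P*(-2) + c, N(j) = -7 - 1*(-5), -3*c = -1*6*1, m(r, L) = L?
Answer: 3271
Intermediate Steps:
c = 2 (c = -(-1*6)/3 = -(-2) = -⅓*(-6) = 2)
N(j) = -2 (N(j) = -7 + 5 = -2)
Y(P) = 2 + 2*P (Y(P) = -P*(-2) + 2 = 2*P + 2 = 2 + 2*P)
X = 3273 (X = 3304 - 31 = 3273)
Y(N(m(3, 2))) + X = (2 + 2*(-2)) + 3273 = (2 - 4) + 3273 = -2 + 3273 = 3271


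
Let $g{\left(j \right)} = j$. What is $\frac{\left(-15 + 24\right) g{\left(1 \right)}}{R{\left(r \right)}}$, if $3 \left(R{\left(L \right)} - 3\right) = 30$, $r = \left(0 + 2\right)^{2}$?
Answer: $\frac{9}{13} \approx 0.69231$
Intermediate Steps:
$r = 4$ ($r = 2^{2} = 4$)
$R{\left(L \right)} = 13$ ($R{\left(L \right)} = 3 + \frac{1}{3} \cdot 30 = 3 + 10 = 13$)
$\frac{\left(-15 + 24\right) g{\left(1 \right)}}{R{\left(r \right)}} = \frac{\left(-15 + 24\right) 1}{13} = 9 \cdot 1 \cdot \frac{1}{13} = 9 \cdot \frac{1}{13} = \frac{9}{13}$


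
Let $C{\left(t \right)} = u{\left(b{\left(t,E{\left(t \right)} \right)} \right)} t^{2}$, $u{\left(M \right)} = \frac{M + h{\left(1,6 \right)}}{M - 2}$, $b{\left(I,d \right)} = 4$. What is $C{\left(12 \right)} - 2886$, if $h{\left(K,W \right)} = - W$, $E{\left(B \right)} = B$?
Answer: $-3030$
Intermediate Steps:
$u{\left(M \right)} = \frac{-6 + M}{-2 + M}$ ($u{\left(M \right)} = \frac{M - 6}{M - 2} = \frac{M - 6}{-2 + M} = \frac{-6 + M}{-2 + M}$)
$C{\left(t \right)} = - t^{2}$ ($C{\left(t \right)} = \frac{-6 + 4}{-2 + 4} t^{2} = \frac{1}{2} \left(-2\right) t^{2} = - t^{2}$)
$C{\left(12 \right)} - 2886 = - 12^{2} - 2886 = \left(-1\right) 144 - 2886 = -144 - 2886 = -3030$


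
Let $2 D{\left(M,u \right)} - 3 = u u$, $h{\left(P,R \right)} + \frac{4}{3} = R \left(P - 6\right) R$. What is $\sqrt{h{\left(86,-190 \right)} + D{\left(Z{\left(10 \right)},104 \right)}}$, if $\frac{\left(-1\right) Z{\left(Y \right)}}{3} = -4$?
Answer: $\frac{\sqrt{104162694}}{6} \approx 1701.0$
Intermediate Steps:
$Z{\left(Y \right)} = 12$ ($Z{\left(Y \right)} = \left(-3\right) \left(-4\right) = 12$)
$h{\left(P,R \right)} = - \frac{4}{3} + R^{2} \left(-6 + P\right)$ ($h{\left(P,R \right)} = - \frac{4}{3} + R \left(P - 6\right) R = - \frac{4}{3} + R \left(-6 + P\right) R = - \frac{4}{3} + R^{2} \left(-6 + P\right)$)
$D{\left(M,u \right)} = \frac{3}{2} + \frac{u^{2}}{2}$ ($D{\left(M,u \right)} = \frac{3}{2} + \frac{u u}{2} = \frac{3}{2} + \frac{u^{2}}{2}$)
$\sqrt{h{\left(86,-190 \right)} + D{\left(Z{\left(10 \right)},104 \right)}} = \sqrt{\left(- \frac{4}{3} - 6 \left(-190\right)^{2} + 86 \left(-190\right)^{2}\right) + \left(\frac{3}{2} + \frac{104^{2}}{2}\right)} = \sqrt{\left(- \frac{4}{3} - 216600 + 86 \cdot 36100\right) + \left(\frac{3}{2} + \frac{1}{2} \cdot 10816\right)} = \sqrt{\left(- \frac{4}{3} - 216600 + 3104600\right) + \left(\frac{3}{2} + 5408\right)} = \sqrt{\frac{8663996}{3} + \frac{10819}{2}} = \sqrt{\frac{17360449}{6}} = \frac{\sqrt{104162694}}{6}$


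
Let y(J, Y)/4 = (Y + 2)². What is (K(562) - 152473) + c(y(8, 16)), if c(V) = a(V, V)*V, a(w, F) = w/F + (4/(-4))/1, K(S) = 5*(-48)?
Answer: -152713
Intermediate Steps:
K(S) = -240
y(J, Y) = 4*(2 + Y)² (y(J, Y) = 4*(Y + 2)² = 4*(2 + Y)²)
a(w, F) = -1 + w/F (a(w, F) = w/F + (4*(-¼))*1 = w/F - 1*1 = w/F - 1 = -1 + w/F)
c(V) = 0 (c(V) = ((V - V)/V)*V = (0/V)*V = 0*V = 0)
(K(562) - 152473) + c(y(8, 16)) = (-240 - 152473) + 0 = -152713 + 0 = -152713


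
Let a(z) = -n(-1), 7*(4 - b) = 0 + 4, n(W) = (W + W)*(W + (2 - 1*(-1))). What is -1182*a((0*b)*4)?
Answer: -4728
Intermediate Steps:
n(W) = 2*W*(3 + W) (n(W) = (2*W)*(W + (2 + 1)) = (2*W)*(W + 3) = (2*W)*(3 + W) = 2*W*(3 + W))
b = 24/7 (b = 4 - (0 + 4)/7 = 4 - 1/7*4 = 4 - 4/7 = 24/7 ≈ 3.4286)
a(z) = 4 (a(z) = -2*(-1)*(3 - 1) = -2*(-1)*2 = -1*(-4) = 4)
-1182*a((0*b)*4) = -1182*4 = -4728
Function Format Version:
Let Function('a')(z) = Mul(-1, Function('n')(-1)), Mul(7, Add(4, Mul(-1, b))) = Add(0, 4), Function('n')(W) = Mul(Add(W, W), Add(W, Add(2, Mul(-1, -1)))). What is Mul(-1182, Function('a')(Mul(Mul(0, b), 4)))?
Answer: -4728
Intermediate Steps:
Function('n')(W) = Mul(2, W, Add(3, W)) (Function('n')(W) = Mul(Mul(2, W), Add(W, Add(2, 1))) = Mul(Mul(2, W), Add(W, 3)) = Mul(Mul(2, W), Add(3, W)) = Mul(2, W, Add(3, W)))
b = Rational(24, 7) (b = Add(4, Mul(Rational(-1, 7), Add(0, 4))) = Add(4, Mul(Rational(-1, 7), 4)) = Add(4, Rational(-4, 7)) = Rational(24, 7) ≈ 3.4286)
Function('a')(z) = 4 (Function('a')(z) = Mul(-1, Mul(2, -1, Add(3, -1))) = Mul(-1, Mul(2, -1, 2)) = Mul(-1, -4) = 4)
Mul(-1182, Function('a')(Mul(Mul(0, b), 4))) = Mul(-1182, 4) = -4728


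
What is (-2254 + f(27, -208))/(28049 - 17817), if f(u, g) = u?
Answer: -2227/10232 ≈ -0.21765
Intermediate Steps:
(-2254 + f(27, -208))/(28049 - 17817) = (-2254 + 27)/(28049 - 17817) = -2227/10232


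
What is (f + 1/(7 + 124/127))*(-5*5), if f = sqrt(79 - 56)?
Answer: -3175/1013 - 25*sqrt(23) ≈ -123.03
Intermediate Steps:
f = sqrt(23) ≈ 4.7958
(f + 1/(7 + 124/127))*(-5*5) = (sqrt(23) + 1/(7 + 124/127))*(-5*5) = (sqrt(23) + 1/(7 + 124*(1/127)))*(-25) = (sqrt(23) + 1/(7 + 124/127))*(-25) = (sqrt(23) + 1/(1013/127))*(-25) = (sqrt(23) + 127/1013)*(-25) = (127/1013 + sqrt(23))*(-25) = -3175/1013 - 25*sqrt(23)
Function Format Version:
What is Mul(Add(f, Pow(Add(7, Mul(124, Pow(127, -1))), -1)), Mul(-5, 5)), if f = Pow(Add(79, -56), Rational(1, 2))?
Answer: Add(Rational(-3175, 1013), Mul(-25, Pow(23, Rational(1, 2)))) ≈ -123.03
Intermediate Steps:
f = Pow(23, Rational(1, 2)) ≈ 4.7958
Mul(Add(f, Pow(Add(7, Mul(124, Pow(127, -1))), -1)), Mul(-5, 5)) = Mul(Add(Pow(23, Rational(1, 2)), Pow(Add(7, Mul(124, Pow(127, -1))), -1)), Mul(-5, 5)) = Mul(Add(Pow(23, Rational(1, 2)), Pow(Add(7, Mul(124, Rational(1, 127))), -1)), -25) = Mul(Add(Pow(23, Rational(1, 2)), Pow(Add(7, Rational(124, 127)), -1)), -25) = Mul(Add(Pow(23, Rational(1, 2)), Pow(Rational(1013, 127), -1)), -25) = Mul(Add(Pow(23, Rational(1, 2)), Rational(127, 1013)), -25) = Mul(Add(Rational(127, 1013), Pow(23, Rational(1, 2))), -25) = Add(Rational(-3175, 1013), Mul(-25, Pow(23, Rational(1, 2))))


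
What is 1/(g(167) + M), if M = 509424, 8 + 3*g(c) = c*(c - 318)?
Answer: 3/1503047 ≈ 1.9959e-6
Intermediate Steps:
g(c) = -8/3 + c*(-318 + c)/3 (g(c) = -8/3 + (c*(c - 318))/3 = -8/3 + (c*(-318 + c))/3 = -8/3 + c*(-318 + c)/3)
1/(g(167) + M) = 1/((-8/3 - 106*167 + (⅓)*167²) + 509424) = 1/((-8/3 - 17702 + (⅓)*27889) + 509424) = 1/((-8/3 - 17702 + 27889/3) + 509424) = 1/(-25225/3 + 509424) = 1/(1503047/3) = 3/1503047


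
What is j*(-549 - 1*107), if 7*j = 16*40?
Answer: -419840/7 ≈ -59977.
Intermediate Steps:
j = 640/7 (j = (16*40)/7 = (⅐)*640 = 640/7 ≈ 91.429)
j*(-549 - 1*107) = 640*(-549 - 1*107)/7 = 640*(-549 - 107)/7 = (640/7)*(-656) = -419840/7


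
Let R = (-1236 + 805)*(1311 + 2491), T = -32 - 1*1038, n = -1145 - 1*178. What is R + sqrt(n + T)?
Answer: -1638662 + I*sqrt(2393) ≈ -1.6387e+6 + 48.918*I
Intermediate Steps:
n = -1323 (n = -1145 - 178 = -1323)
T = -1070 (T = -32 - 1038 = -1070)
R = -1638662 (R = -431*3802 = -1638662)
R + sqrt(n + T) = -1638662 + sqrt(-1323 - 1070) = -1638662 + sqrt(-2393) = -1638662 + I*sqrt(2393)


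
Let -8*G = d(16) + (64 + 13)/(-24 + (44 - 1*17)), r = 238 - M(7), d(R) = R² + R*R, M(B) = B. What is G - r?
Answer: -7157/24 ≈ -298.21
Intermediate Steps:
d(R) = 2*R² (d(R) = R² + R² = 2*R²)
r = 231 (r = 238 - 1*7 = 238 - 7 = 231)
G = -1613/24 (G = -(2*16² + (64 + 13)/(-24 + (44 - 1*17)))/8 = -(2*256 + 77/(-24 + (44 - 17)))/8 = -(512 + 77/(-24 + 27))/8 = -(512 + 77/3)/8 = -⅛*1613/3 = -1613/24 ≈ -67.208)
G - r = -1613/24 - 1*231 = -1613/24 - 231 = -7157/24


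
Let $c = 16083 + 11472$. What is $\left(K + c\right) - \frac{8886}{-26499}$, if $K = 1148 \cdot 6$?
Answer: $\frac{304237981}{8833} \approx 34443.0$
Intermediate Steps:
$K = 6888$
$c = 27555$
$\left(K + c\right) - \frac{8886}{-26499} = \left(6888 + 27555\right) - \frac{8886}{-26499} = 34443 - - \frac{2962}{8833} = 34443 + \frac{2962}{8833} = \frac{304237981}{8833}$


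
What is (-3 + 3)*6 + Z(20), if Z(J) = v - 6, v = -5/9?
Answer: -59/9 ≈ -6.5556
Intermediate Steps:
v = -5/9 (v = -5*⅑ = -5/9 ≈ -0.55556)
Z(J) = -59/9 (Z(J) = -5/9 - 6 = -59/9)
(-3 + 3)*6 + Z(20) = (-3 + 3)*6 - 59/9 = 0*6 - 59/9 = 0 - 59/9 = -59/9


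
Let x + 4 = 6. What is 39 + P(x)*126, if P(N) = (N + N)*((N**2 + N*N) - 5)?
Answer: 1551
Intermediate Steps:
x = 2 (x = -4 + 6 = 2)
P(N) = 2*N*(-5 + 2*N**2) (P(N) = (2*N)*((N**2 + N**2) - 5) = (2*N)*(2*N**2 - 5) = (2*N)*(-5 + 2*N**2) = 2*N*(-5 + 2*N**2))
39 + P(x)*126 = 39 + (-10*2 + 4*2**3)*126 = 39 + (-20 + 4*8)*126 = 39 + (-20 + 32)*126 = 39 + 12*126 = 39 + 1512 = 1551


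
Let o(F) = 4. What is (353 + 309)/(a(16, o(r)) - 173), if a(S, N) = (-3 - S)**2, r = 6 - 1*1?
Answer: 331/94 ≈ 3.5213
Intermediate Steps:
r = 5 (r = 6 - 1 = 5)
(353 + 309)/(a(16, o(r)) - 173) = (353 + 309)/((3 + 16)**2 - 173) = 662/(19**2 - 173) = 662/(361 - 173) = 662/188 = 662*(1/188) = 331/94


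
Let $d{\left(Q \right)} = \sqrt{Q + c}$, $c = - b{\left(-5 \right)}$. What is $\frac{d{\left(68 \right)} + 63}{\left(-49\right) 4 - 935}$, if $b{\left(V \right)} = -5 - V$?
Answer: $- \frac{21}{377} - \frac{2 \sqrt{17}}{1131} \approx -0.062994$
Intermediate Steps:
$c = 0$ ($c = - (-5 - -5) = - (-5 + 5) = \left(-1\right) 0 = 0$)
$d{\left(Q \right)} = \sqrt{Q}$ ($d{\left(Q \right)} = \sqrt{Q + 0} = \sqrt{Q}$)
$\frac{d{\left(68 \right)} + 63}{\left(-49\right) 4 - 935} = \frac{\sqrt{68} + 63}{\left(-49\right) 4 - 935} = \frac{2 \sqrt{17} + 63}{-196 - 935} = \frac{63 + 2 \sqrt{17}}{-1131} = \left(63 + 2 \sqrt{17}\right) \left(- \frac{1}{1131}\right) = - \frac{21}{377} - \frac{2 \sqrt{17}}{1131}$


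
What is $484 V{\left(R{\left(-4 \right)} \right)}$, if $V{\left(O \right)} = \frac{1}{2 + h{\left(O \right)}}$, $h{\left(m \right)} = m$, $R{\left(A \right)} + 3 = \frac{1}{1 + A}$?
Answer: $-363$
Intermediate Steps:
$R{\left(A \right)} = -3 + \frac{1}{1 + A}$
$V{\left(O \right)} = \frac{1}{2 + O}$
$484 V{\left(R{\left(-4 \right)} \right)} = \frac{484}{2 + \frac{-2 - -12}{1 - 4}} = \frac{484}{2 + \frac{-2 + 12}{-3}} = \frac{484}{2 - \frac{10}{3}} = \frac{484}{- \frac{4}{3}} = 484 \left(- \frac{3}{4}\right) = -363$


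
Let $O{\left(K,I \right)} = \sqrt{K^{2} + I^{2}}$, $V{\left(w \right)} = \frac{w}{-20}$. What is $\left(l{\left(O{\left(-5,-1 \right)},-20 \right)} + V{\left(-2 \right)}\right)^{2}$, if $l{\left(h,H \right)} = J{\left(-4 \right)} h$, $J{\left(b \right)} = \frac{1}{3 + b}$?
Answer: $\frac{2601}{100} - \frac{\sqrt{26}}{5} \approx 24.99$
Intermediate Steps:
$V{\left(w \right)} = - \frac{w}{20}$ ($V{\left(w \right)} = w \left(- \frac{1}{20}\right) = - \frac{w}{20}$)
$O{\left(K,I \right)} = \sqrt{I^{2} + K^{2}}$
$l{\left(h,H \right)} = - h$ ($l{\left(h,H \right)} = \frac{h}{3 - 4} = \frac{h}{-1} = - h$)
$\left(l{\left(O{\left(-5,-1 \right)},-20 \right)} + V{\left(-2 \right)}\right)^{2} = \left(- \sqrt{\left(-1\right)^{2} + \left(-5\right)^{2}} - - \frac{1}{10}\right)^{2} = \left(- \sqrt{1 + 25} + \frac{1}{10}\right)^{2} = \left(- \sqrt{26} + \frac{1}{10}\right)^{2} = \left(\frac{1}{10} - \sqrt{26}\right)^{2}$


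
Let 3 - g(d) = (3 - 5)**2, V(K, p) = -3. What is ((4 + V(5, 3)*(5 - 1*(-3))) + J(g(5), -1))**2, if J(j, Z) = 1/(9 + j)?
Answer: 25281/64 ≈ 395.02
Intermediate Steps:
g(d) = -1 (g(d) = 3 - (3 - 5)**2 = 3 - 1*(-2)**2 = 3 - 1*4 = 3 - 4 = -1)
((4 + V(5, 3)*(5 - 1*(-3))) + J(g(5), -1))**2 = ((4 - 3*(5 - 1*(-3))) + 1/(9 - 1))**2 = ((4 - 3*(5 + 3)) + 1/8)**2 = ((4 - 3*8) + 1/8)**2 = ((4 - 24) + 1/8)**2 = (-20 + 1/8)**2 = (-159/8)**2 = 25281/64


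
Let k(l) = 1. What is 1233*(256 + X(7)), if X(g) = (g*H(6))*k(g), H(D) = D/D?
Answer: 324279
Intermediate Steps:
H(D) = 1
X(g) = g (X(g) = (g*1)*1 = g*1 = g)
1233*(256 + X(7)) = 1233*(256 + 7) = 1233*263 = 324279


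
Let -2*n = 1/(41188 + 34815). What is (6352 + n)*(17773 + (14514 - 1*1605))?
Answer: 14812381524851/76003 ≈ 1.9489e+8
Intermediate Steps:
n = -1/152006 (n = -1/(2*(41188 + 34815)) = -1/2/76003 = -1/2*1/76003 = -1/152006 ≈ -6.5787e-6)
(6352 + n)*(17773 + (14514 - 1*1605)) = (6352 - 1/152006)*(17773 + (14514 - 1*1605)) = 965542111*(17773 + (14514 - 1605))/152006 = 965542111*(17773 + 12909)/152006 = (965542111/152006)*30682 = 14812381524851/76003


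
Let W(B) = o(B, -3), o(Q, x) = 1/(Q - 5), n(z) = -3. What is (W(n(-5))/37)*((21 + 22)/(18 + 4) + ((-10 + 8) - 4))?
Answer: 89/6512 ≈ 0.013667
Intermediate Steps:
o(Q, x) = 1/(-5 + Q)
W(B) = 1/(-5 + B)
(W(n(-5))/37)*((21 + 22)/(18 + 4) + ((-10 + 8) - 4)) = (1/(-5 - 3*37))*((21 + 22)/(18 + 4) + ((-10 + 8) - 4)) = ((1/37)/(-8))*(43/22 + (-2 - 4)) = (-⅛*1/37)*(43*(1/22) - 6) = -(43/22 - 6)/296 = -1/296*(-89/22) = 89/6512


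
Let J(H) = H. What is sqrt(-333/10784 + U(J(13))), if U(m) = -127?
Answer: I*sqrt(923313274)/2696 ≈ 11.271*I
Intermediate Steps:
sqrt(-333/10784 + U(J(13))) = sqrt(-333/10784 - 127) = sqrt(-1369901/10784) = I*sqrt(923313274)/2696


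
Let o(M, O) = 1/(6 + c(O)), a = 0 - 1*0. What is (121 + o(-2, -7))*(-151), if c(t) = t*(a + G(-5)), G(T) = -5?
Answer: -749262/41 ≈ -18275.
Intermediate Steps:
a = 0 (a = 0 + 0 = 0)
c(t) = -5*t (c(t) = t*(0 - 5) = t*(-5) = -5*t)
o(M, O) = 1/(6 - 5*O)
(121 + o(-2, -7))*(-151) = (121 + 1/(6 - 5*(-7)))*(-151) = (121 + 1/(6 + 35))*(-151) = (121 + 1/41)*(-151) = (4962/41)*(-151) = -749262/41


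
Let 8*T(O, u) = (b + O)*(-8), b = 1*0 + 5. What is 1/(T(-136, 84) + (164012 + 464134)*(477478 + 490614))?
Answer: 1/608103117563 ≈ 1.6445e-12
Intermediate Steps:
b = 5 (b = 0 + 5 = 5)
T(O, u) = -5 - O (T(O, u) = ((5 + O)*(-8))/8 = (-40 - 8*O)/8 = -5 - O)
1/(T(-136, 84) + (164012 + 464134)*(477478 + 490614)) = 1/((-5 - 1*(-136)) + (164012 + 464134)*(477478 + 490614)) = 1/((-5 + 136) + 628146*968092) = 1/(131 + 608103117432) = 1/608103117563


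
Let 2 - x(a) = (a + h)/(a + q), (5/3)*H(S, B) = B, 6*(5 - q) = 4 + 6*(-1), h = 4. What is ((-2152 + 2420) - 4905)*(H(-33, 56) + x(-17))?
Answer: -5596859/35 ≈ -1.5991e+5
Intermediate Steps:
q = 16/3 (q = 5 - (4 + 6*(-1))/6 = 5 - (4 - 6)/6 = 5 - ⅙*(-2) = 5 + ⅓ = 16/3 ≈ 5.3333)
H(S, B) = 3*B/5
x(a) = 2 - (4 + a)/(16/3 + a) (x(a) = 2 - (a + 4)/(a + 16/3) = 2 - (4 + a)/(16/3 + a))
((-2152 + 2420) - 4905)*(H(-33, 56) + x(-17)) = ((-2152 + 2420) - 4905)*((⅗)*56 + (20 + 3*(-17))/(16 + 3*(-17))) = (268 - 4905)*(168/5 + (20 - 51)/(16 - 51)) = -4637*(168/5 - 31/(-35)) = -4637*(168/5 - 1/35*(-31)) = -4637*(168/5 + 31/35) = -4637*1207/35 = -5596859/35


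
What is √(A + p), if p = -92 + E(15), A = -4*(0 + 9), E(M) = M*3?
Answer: I*√83 ≈ 9.1104*I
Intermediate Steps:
E(M) = 3*M
A = -36 (A = -4*9 = -36)
p = -47 (p = -92 + 3*15 = -92 + 45 = -47)
√(A + p) = √(-36 - 47) = √(-83) = I*√83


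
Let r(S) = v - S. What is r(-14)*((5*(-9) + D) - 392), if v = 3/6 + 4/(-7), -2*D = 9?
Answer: -172185/28 ≈ -6149.5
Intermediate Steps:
D = -9/2 (D = -½*9 = -9/2 ≈ -4.5000)
v = -1/14 (v = 3*(⅙) + 4*(-⅐) = ½ - 4/7 = -1/14 ≈ -0.071429)
r(S) = -1/14 - S
r(-14)*((5*(-9) + D) - 392) = (-1/14 - 1*(-14))*((5*(-9) - 9/2) - 392) = (-1/14 + 14)*((-45 - 9/2) - 392) = 195*(-99/2 - 392)/14 = (195/14)*(-883/2) = -172185/28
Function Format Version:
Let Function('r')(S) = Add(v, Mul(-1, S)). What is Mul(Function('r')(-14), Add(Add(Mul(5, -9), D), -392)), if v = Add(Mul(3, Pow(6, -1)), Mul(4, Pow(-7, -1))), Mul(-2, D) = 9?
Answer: Rational(-172185, 28) ≈ -6149.5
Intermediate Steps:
D = Rational(-9, 2) (D = Mul(Rational(-1, 2), 9) = Rational(-9, 2) ≈ -4.5000)
v = Rational(-1, 14) (v = Add(Mul(3, Rational(1, 6)), Mul(4, Rational(-1, 7))) = Add(Rational(1, 2), Rational(-4, 7)) = Rational(-1, 14) ≈ -0.071429)
Function('r')(S) = Add(Rational(-1, 14), Mul(-1, S))
Mul(Function('r')(-14), Add(Add(Mul(5, -9), D), -392)) = Mul(Add(Rational(-1, 14), Mul(-1, -14)), Add(Add(Mul(5, -9), Rational(-9, 2)), -392)) = Mul(Add(Rational(-1, 14), 14), Add(Add(-45, Rational(-9, 2)), -392)) = Mul(Rational(195, 14), Add(Rational(-99, 2), -392)) = Mul(Rational(195, 14), Rational(-883, 2)) = Rational(-172185, 28)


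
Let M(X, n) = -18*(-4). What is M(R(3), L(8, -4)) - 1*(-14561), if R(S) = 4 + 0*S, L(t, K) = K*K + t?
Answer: 14633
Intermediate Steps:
L(t, K) = t + K² (L(t, K) = K² + t = t + K²)
R(S) = 4 (R(S) = 4 + 0 = 4)
M(X, n) = 72
M(R(3), L(8, -4)) - 1*(-14561) = 72 - 1*(-14561) = 72 + 14561 = 14633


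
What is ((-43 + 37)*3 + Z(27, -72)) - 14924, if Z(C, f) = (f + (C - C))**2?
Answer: -9758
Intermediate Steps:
Z(C, f) = f**2 (Z(C, f) = (f + 0)**2 = f**2)
((-43 + 37)*3 + Z(27, -72)) - 14924 = ((-43 + 37)*3 + (-72)**2) - 14924 = (-6*3 + 5184) - 14924 = (-18 + 5184) - 14924 = 5166 - 14924 = -9758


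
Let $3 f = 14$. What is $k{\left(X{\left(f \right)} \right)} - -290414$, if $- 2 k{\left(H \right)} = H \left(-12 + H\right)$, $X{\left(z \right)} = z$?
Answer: $\frac{2613880}{9} \approx 2.9043 \cdot 10^{5}$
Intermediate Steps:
$f = \frac{14}{3}$ ($f = \frac{1}{3} \cdot 14 = \frac{14}{3} \approx 4.6667$)
$k{\left(H \right)} = - \frac{H \left(-12 + H\right)}{2}$
$k{\left(X{\left(f \right)} \right)} - -290414 = \frac{1}{2} \cdot \frac{14}{3} \left(12 - \frac{14}{3}\right) - -290414 = \frac{1}{2} \cdot \frac{14}{3} \left(12 - \frac{14}{3}\right) + 290414 = \frac{1}{2} \cdot \frac{14}{3} \cdot \frac{22}{3} + 290414 = \frac{154}{9} + 290414 = \frac{2613880}{9}$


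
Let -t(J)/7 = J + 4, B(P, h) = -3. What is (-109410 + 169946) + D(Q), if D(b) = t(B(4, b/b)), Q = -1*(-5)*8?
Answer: 60529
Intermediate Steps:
Q = 40 (Q = 5*8 = 40)
t(J) = -28 - 7*J (t(J) = -7*(J + 4) = -7*(4 + J) = -28 - 7*J)
D(b) = -7 (D(b) = -28 - 7*(-3) = -28 + 21 = -7)
(-109410 + 169946) + D(Q) = (-109410 + 169946) - 7 = 60536 - 7 = 60529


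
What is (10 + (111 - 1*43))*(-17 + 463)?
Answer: 34788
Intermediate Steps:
(10 + (111 - 1*43))*(-17 + 463) = (10 + (111 - 43))*446 = (10 + 68)*446 = 78*446 = 34788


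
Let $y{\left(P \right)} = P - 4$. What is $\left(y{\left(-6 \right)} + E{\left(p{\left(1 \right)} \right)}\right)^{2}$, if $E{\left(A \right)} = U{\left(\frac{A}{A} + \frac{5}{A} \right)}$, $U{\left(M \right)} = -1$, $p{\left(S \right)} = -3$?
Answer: $121$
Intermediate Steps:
$y{\left(P \right)} = -4 + P$
$E{\left(A \right)} = -1$
$\left(y{\left(-6 \right)} + E{\left(p{\left(1 \right)} \right)}\right)^{2} = \left(\left(-4 - 6\right) - 1\right)^{2} = \left(-10 - 1\right)^{2} = \left(-11\right)^{2} = 121$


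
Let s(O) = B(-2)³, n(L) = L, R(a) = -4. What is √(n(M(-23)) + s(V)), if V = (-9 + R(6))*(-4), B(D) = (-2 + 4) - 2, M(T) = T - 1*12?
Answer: I*√35 ≈ 5.9161*I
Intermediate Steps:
M(T) = -12 + T (M(T) = T - 12 = -12 + T)
B(D) = 0 (B(D) = 2 - 2 = 0)
V = 52 (V = (-9 - 4)*(-4) = -13*(-4) = 52)
s(O) = 0 (s(O) = 0³ = 0)
√(n(M(-23)) + s(V)) = √((-12 - 23) + 0) = √(-35 + 0) = √(-35) = I*√35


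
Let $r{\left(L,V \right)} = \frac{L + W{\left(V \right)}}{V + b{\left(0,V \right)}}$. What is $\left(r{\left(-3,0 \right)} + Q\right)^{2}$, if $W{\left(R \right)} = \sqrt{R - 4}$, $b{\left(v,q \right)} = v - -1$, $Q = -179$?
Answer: $33120 - 728 i \approx 33120.0 - 728.0 i$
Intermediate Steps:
$b{\left(v,q \right)} = 1 + v$ ($b{\left(v,q \right)} = v + 1 = 1 + v$)
$W{\left(R \right)} = \sqrt{-4 + R}$
$r{\left(L,V \right)} = \frac{L + \sqrt{-4 + V}}{1 + V}$ ($r{\left(L,V \right)} = \frac{L + \sqrt{-4 + V}}{V + \left(1 + 0\right)} = \frac{L + \sqrt{-4 + V}}{V + 1} = \frac{L + \sqrt{-4 + V}}{1 + V}$)
$\left(r{\left(-3,0 \right)} + Q\right)^{2} = \left(\frac{-3 + \sqrt{-4 + 0}}{1 + 0} - 179\right)^{2} = \left(\frac{-3 + \sqrt{-4}}{1} - 179\right)^{2} = \left(1 \left(-3 + 2 i\right) - 179\right)^{2} = \left(\left(-3 + 2 i\right) - 179\right)^{2} = \left(-182 + 2 i\right)^{2}$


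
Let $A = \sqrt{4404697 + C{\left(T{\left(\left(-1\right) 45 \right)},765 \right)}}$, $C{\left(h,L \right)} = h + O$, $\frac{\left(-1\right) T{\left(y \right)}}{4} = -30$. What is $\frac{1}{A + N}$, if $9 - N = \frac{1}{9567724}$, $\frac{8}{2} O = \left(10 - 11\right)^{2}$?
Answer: $- \frac{823872073293860}{403215469860552527611} + \frac{45770671270088 \sqrt{17619269}}{403215469860552527611} \approx 0.00047444$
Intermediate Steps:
$T{\left(y \right)} = 120$ ($T{\left(y \right)} = \left(-4\right) \left(-30\right) = 120$)
$O = \frac{1}{4}$ ($O = \frac{\left(10 - 11\right)^{2}}{4} = \frac{\left(-1\right)^{2}}{4} = \frac{1}{4} \cdot 1 = \frac{1}{4} \approx 0.25$)
$C{\left(h,L \right)} = \frac{1}{4} + h$ ($C{\left(h,L \right)} = h + \frac{1}{4} = \frac{1}{4} + h$)
$N = \frac{86109515}{9567724}$ ($N = 9 - \frac{1}{9567724} = \frac{86109515}{9567724} \approx 9.0$)
$A = \frac{\sqrt{17619269}}{2}$ ($A = \sqrt{4404697 + \left(\frac{1}{4} + 120\right)} = \sqrt{4404697 + \frac{481}{4}} = \sqrt{\frac{17619269}{4}} = \frac{\sqrt{17619269}}{2} \approx 2098.8$)
$\frac{1}{A + N} = \frac{1}{\frac{\sqrt{17619269}}{2} + \frac{86109515}{9567724}} = \frac{1}{\frac{86109515}{9567724} + \frac{\sqrt{17619269}}{2}}$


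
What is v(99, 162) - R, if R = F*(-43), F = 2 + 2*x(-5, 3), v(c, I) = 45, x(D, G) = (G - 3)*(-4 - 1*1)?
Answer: 131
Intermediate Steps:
x(D, G) = 15 - 5*G (x(D, G) = (-3 + G)*(-4 - 1) = (-3 + G)*(-5) = 15 - 5*G)
F = 2 (F = 2 + 2*(15 - 5*3) = 2 + 2*(15 - 15) = 2 + 2*0 = 2 + 0 = 2)
R = -86 (R = 2*(-43) = -86)
v(99, 162) - R = 45 - 1*(-86) = 45 + 86 = 131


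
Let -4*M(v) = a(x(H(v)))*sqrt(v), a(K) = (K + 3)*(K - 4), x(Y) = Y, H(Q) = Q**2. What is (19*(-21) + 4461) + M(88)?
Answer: 4062 - 29980890*sqrt(22) ≈ -1.4062e+8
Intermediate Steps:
a(K) = (-4 + K)*(3 + K) (a(K) = (3 + K)*(-4 + K) = (-4 + K)*(3 + K))
M(v) = -sqrt(v)*(-12 + v**4 - v**2)/4 (M(v) = -(-12 + (v**2)**2 - v**2)*sqrt(v)/4 = -(-12 + v**4 - v**2)*sqrt(v)/4 = -sqrt(v)*(-12 + v**4 - v**2)/4)
(19*(-21) + 4461) + M(88) = (19*(-21) + 4461) + sqrt(88)*(12 + 88**2 - 1*88**4)/4 = (-399 + 4461) + (2*sqrt(22))*(12 + 7744 - 1*59969536)/4 = 4062 + (2*sqrt(22))*(12 + 7744 - 59969536)/4 = 4062 + (1/4)*(2*sqrt(22))*(-59961780) = 4062 - 29980890*sqrt(22)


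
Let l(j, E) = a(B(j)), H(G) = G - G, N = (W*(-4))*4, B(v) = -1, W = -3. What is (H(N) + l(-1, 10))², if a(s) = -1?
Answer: 1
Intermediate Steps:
N = 48 (N = -3*(-4)*4 = 12*4 = 48)
H(G) = 0
l(j, E) = -1
(H(N) + l(-1, 10))² = (0 - 1)² = (-1)² = 1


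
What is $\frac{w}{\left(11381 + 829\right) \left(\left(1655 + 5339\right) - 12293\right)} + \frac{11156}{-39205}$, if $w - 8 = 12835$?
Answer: $- \frac{48153701537}{169106298130} \approx -0.28475$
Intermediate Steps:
$w = 12843$ ($w = 8 + 12835 = 12843$)
$\frac{w}{\left(11381 + 829\right) \left(\left(1655 + 5339\right) - 12293\right)} + \frac{11156}{-39205} = \frac{12843}{\left(11381 + 829\right) \left(\left(1655 + 5339\right) - 12293\right)} + \frac{11156}{-39205} = \frac{12843}{12210 \left(6994 - 12293\right)} + 11156 \left(- \frac{1}{39205}\right) = \frac{12843}{12210 \left(-5299\right)} - \frac{11156}{39205} = \frac{12843}{-64700790} - \frac{11156}{39205} = 12843 \left(- \frac{1}{64700790}\right) - \frac{11156}{39205} = - \frac{4281}{21566930} - \frac{11156}{39205} = - \frac{48153701537}{169106298130}$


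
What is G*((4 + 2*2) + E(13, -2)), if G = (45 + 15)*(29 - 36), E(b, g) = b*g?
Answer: 7560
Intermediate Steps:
G = -420 (G = 60*(-7) = -420)
G*((4 + 2*2) + E(13, -2)) = -420*((4 + 2*2) + 13*(-2)) = -420*((4 + 4) - 26) = -420*(8 - 26) = -420*(-18) = 7560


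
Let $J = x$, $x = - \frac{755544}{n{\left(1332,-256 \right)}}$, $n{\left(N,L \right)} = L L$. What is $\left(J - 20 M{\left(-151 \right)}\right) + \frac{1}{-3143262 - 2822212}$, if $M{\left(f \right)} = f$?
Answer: $\frac{73510737507493}{24434581504} \approx 3008.5$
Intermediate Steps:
$n{\left(N,L \right)} = L^{2}$
$x = - \frac{94443}{8192}$ ($x = - \frac{755544}{\left(-256\right)^{2}} = - \frac{755544}{65536} = \left(-755544\right) \frac{1}{65536} = - \frac{94443}{8192} \approx -11.529$)
$J = - \frac{94443}{8192} \approx -11.529$
$\left(J - 20 M{\left(-151 \right)}\right) + \frac{1}{-3143262 - 2822212} = \left(- \frac{94443}{8192} - -3020\right) + \frac{1}{-3143262 - 2822212} = \left(- \frac{94443}{8192} + 3020\right) + \frac{1}{-5965474} = \frac{24645397}{8192} - \frac{1}{5965474} = \frac{73510737507493}{24434581504}$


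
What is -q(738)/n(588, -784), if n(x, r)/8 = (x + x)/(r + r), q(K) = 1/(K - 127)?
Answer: 1/3666 ≈ 0.00027278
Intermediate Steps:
q(K) = 1/(-127 + K)
n(x, r) = 8*x/r (n(x, r) = 8*((x + x)/(r + r)) = 8*((2*x)/((2*r))) = 8*((2*x)*(1/(2*r))) = 8*(x/r) = 8*x/r)
-q(738)/n(588, -784) = -1/((-127 + 738)*(8*588/(-784))) = -1/(611*(8*588*(-1/784))) = -1/(611*(-6)) = -(-1)/(611*6) = -1*(-1/3666) = 1/3666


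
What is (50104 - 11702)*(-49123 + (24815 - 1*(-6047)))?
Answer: -701258922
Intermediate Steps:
(50104 - 11702)*(-49123 + (24815 - 1*(-6047))) = 38402*(-49123 + (24815 + 6047)) = 38402*(-49123 + 30862) = 38402*(-18261) = -701258922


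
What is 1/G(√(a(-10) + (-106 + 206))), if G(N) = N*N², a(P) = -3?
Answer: √97/9409 ≈ 0.0010467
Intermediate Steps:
G(N) = N³
1/G(√(a(-10) + (-106 + 206))) = 1/((√(-3 + (-106 + 206)))³) = 1/((√(-3 + 100))³) = 1/((√97)³) = 1/(97*√97) = √97/9409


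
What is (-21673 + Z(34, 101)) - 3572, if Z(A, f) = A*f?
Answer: -21811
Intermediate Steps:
(-21673 + Z(34, 101)) - 3572 = (-21673 + 34*101) - 3572 = (-21673 + 3434) - 3572 = -18239 - 3572 = -21811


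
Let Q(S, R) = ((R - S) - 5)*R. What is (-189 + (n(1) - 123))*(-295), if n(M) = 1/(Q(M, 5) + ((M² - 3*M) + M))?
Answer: 552535/6 ≈ 92089.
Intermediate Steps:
Q(S, R) = R*(-5 + R - S) (Q(S, R) = (-5 + R - S)*R = R*(-5 + R - S))
n(M) = 1/(M² - 7*M) (n(M) = 1/(5*(-5 + 5 - M) + ((M² - 3*M) + M)) = 1/(5*(-M) + (M² - 2*M)) = 1/(-5*M + (M² - 2*M)) = 1/(M² - 7*M))
(-189 + (n(1) - 123))*(-295) = (-189 + (1/(1*(-7 + 1)) - 123))*(-295) = (-189 + (1/(-6) - 123))*(-295) = (-189 + (1*(-⅙) - 123))*(-295) = (-189 + (-⅙ - 123))*(-295) = (-189 - 739/6)*(-295) = -1873/6*(-295) = 552535/6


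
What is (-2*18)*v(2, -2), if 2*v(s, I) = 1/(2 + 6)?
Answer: -9/4 ≈ -2.2500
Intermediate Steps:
v(s, I) = 1/16 (v(s, I) = 1/(2*(2 + 6)) = (1/2)/8 = (1/2)*(1/8) = 1/16)
(-2*18)*v(2, -2) = -2*18*(1/16) = -36*1/16 = -9/4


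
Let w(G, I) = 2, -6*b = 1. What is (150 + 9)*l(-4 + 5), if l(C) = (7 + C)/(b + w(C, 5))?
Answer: 7632/11 ≈ 693.82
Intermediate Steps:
b = -⅙ (b = -⅙*1 = -⅙ ≈ -0.16667)
l(C) = 42/11 + 6*C/11 (l(C) = (7 + C)/(-⅙ + 2) = (7 + C)/(11/6) = (7 + C)*(6/11) = 42/11 + 6*C/11)
(150 + 9)*l(-4 + 5) = (150 + 9)*(42/11 + 6*(-4 + 5)/11) = 159*(42/11 + (6/11)*1) = 159*(42/11 + 6/11) = 159*(48/11) = 7632/11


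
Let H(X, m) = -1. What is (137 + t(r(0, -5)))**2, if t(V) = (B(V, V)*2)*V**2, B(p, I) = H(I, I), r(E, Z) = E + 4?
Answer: 11025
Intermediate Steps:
r(E, Z) = 4 + E
B(p, I) = -1
t(V) = -2*V**2 (t(V) = (-1*2)*V**2 = -2*V**2)
(137 + t(r(0, -5)))**2 = (137 - 2*(4 + 0)**2)**2 = (137 - 2*4**2)**2 = (137 - 2*16)**2 = (137 - 32)**2 = 105**2 = 11025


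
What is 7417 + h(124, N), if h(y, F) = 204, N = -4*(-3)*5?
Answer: 7621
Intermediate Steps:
N = 60 (N = 12*5 = 60)
7417 + h(124, N) = 7417 + 204 = 7621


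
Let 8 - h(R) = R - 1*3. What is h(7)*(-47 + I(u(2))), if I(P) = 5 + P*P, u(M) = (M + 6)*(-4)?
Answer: 3928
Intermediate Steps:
u(M) = -24 - 4*M (u(M) = (6 + M)*(-4) = -24 - 4*M)
h(R) = 11 - R (h(R) = 8 - (R - 1*3) = 8 - (R - 3) = 8 - (-3 + R) = 8 + (3 - R) = 11 - R)
I(P) = 5 + P²
h(7)*(-47 + I(u(2))) = (11 - 1*7)*(-47 + (5 + (-24 - 4*2)²)) = (11 - 7)*(-47 + (5 + (-24 - 8)²)) = 4*(-47 + (5 + (-32)²)) = 4*(-47 + (5 + 1024)) = 4*(-47 + 1029) = 4*982 = 3928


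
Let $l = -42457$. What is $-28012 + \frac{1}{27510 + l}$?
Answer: $- \frac{418695365}{14947} \approx -28012.0$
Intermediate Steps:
$-28012 + \frac{1}{27510 + l} = -28012 + \frac{1}{27510 - 42457} = -28012 + \frac{1}{-14947} = -28012 - \frac{1}{14947} = - \frac{418695365}{14947}$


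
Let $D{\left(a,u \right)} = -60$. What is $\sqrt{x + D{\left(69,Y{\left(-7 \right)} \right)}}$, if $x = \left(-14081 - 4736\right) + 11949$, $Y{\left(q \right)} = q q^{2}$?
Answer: $4 i \sqrt{433} \approx 83.235 i$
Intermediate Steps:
$Y{\left(q \right)} = q^{3}$
$x = -6868$ ($x = -18817 + 11949 = -6868$)
$\sqrt{x + D{\left(69,Y{\left(-7 \right)} \right)}} = \sqrt{-6868 - 60} = \sqrt{-6928} = 4 i \sqrt{433}$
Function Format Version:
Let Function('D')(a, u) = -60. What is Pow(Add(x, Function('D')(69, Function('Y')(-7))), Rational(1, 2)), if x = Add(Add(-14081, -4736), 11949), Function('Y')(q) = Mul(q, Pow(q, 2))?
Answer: Mul(4, I, Pow(433, Rational(1, 2))) ≈ Mul(83.235, I)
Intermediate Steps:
Function('Y')(q) = Pow(q, 3)
x = -6868 (x = Add(-18817, 11949) = -6868)
Pow(Add(x, Function('D')(69, Function('Y')(-7))), Rational(1, 2)) = Pow(Add(-6868, -60), Rational(1, 2)) = Pow(-6928, Rational(1, 2)) = Mul(4, I, Pow(433, Rational(1, 2)))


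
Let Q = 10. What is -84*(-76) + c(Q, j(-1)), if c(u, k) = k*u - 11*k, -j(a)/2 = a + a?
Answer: 6380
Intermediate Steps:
j(a) = -4*a (j(a) = -2*(a + a) = -4*a)
c(u, k) = -11*k + k*u
-84*(-76) + c(Q, j(-1)) = -84*(-76) + (-4*(-1))*(-11 + 10) = 6384 + 4*(-1) = 6384 - 4 = 6380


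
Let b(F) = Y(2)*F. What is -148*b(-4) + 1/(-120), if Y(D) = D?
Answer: 142079/120 ≈ 1184.0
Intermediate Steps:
b(F) = 2*F
-148*b(-4) + 1/(-120) = -296*(-4) + 1/(-120) = -148*(-8) - 1/120 = 1184 - 1/120 = 142079/120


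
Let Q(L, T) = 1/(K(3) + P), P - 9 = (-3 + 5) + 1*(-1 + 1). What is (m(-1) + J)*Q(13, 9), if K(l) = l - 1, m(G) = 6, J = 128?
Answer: 134/13 ≈ 10.308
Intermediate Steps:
K(l) = -1 + l
P = 11 (P = 9 + ((-3 + 5) + 1*(-1 + 1)) = 9 + (2 + 1*0) = 9 + (2 + 0) = 9 + 2 = 11)
Q(L, T) = 1/13 (Q(L, T) = 1/((-1 + 3) + 11) = 1/(2 + 11) = 1/13)
(m(-1) + J)*Q(13, 9) = (6 + 128)*(1/13) = 134*(1/13) = 134/13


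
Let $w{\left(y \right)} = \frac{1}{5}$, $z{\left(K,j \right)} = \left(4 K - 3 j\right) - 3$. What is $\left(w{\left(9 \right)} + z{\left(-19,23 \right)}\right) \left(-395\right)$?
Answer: $58381$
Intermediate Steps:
$z{\left(K,j \right)} = -3 - 3 j + 4 K$ ($z{\left(K,j \right)} = \left(- 3 j + 4 K\right) - 3 = -3 - 3 j + 4 K$)
$w{\left(y \right)} = \frac{1}{5}$
$\left(w{\left(9 \right)} + z{\left(-19,23 \right)}\right) \left(-395\right) = \left(\frac{1}{5} - 148\right) \left(-395\right) = \left(- \frac{739}{5}\right) \left(-395\right) = 58381$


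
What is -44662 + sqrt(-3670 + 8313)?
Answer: -44662 + sqrt(4643) ≈ -44594.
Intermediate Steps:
-44662 + sqrt(-3670 + 8313) = -44662 + sqrt(4643)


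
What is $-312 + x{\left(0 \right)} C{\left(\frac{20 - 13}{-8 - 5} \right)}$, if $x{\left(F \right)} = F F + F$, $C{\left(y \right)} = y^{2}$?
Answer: $-312$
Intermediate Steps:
$x{\left(F \right)} = F + F^{2}$ ($x{\left(F \right)} = F^{2} + F = F + F^{2}$)
$-312 + x{\left(0 \right)} C{\left(\frac{20 - 13}{-8 - 5} \right)} = -312 + 0 \left(1 + 0\right) \left(\frac{20 - 13}{-8 - 5}\right)^{2} = -312 + 0 \cdot 1 \left(\frac{7}{-13}\right)^{2} = -312 + 0 \left(7 \left(- \frac{1}{13}\right)\right)^{2} = -312 + 0 \left(- \frac{7}{13}\right)^{2} = -312 + 0 \cdot \frac{49}{169} = -312 + 0 = -312$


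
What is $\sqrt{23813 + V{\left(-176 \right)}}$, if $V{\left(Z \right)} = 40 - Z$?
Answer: $\sqrt{24029} \approx 155.01$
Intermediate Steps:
$\sqrt{23813 + V{\left(-176 \right)}} = \sqrt{23813 + \left(40 - -176\right)} = \sqrt{23813 + \left(40 + 176\right)} = \sqrt{23813 + 216} = \sqrt{24029}$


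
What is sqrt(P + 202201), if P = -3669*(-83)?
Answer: 2*sqrt(126682) ≈ 711.85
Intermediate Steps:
P = 304527
sqrt(P + 202201) = sqrt(304527 + 202201) = sqrt(506728) = 2*sqrt(126682)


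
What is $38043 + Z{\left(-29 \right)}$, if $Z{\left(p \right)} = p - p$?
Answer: $38043$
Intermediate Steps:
$Z{\left(p \right)} = 0$
$38043 + Z{\left(-29 \right)} = 38043 + 0 = 38043$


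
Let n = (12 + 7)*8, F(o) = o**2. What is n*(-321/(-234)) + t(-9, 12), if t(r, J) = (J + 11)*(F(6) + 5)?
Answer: 44909/39 ≈ 1151.5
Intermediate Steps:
n = 152 (n = 19*8 = 152)
t(r, J) = 451 + 41*J (t(r, J) = (J + 11)*(6**2 + 5) = (11 + J)*(36 + 5) = (11 + J)*41 = 451 + 41*J)
n*(-321/(-234)) + t(-9, 12) = 152*(-321/(-234)) + (451 + 41*12) = 152*(-321*(-1/234)) + (451 + 492) = 152*(107/78) + 943 = 8132/39 + 943 = 44909/39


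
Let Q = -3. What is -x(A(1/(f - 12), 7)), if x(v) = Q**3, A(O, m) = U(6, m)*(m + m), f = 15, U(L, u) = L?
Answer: 27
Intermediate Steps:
A(O, m) = 12*m (A(O, m) = 6*(m + m) = 6*(2*m) = 12*m)
x(v) = -27 (x(v) = (-3)**3 = -27)
-x(A(1/(f - 12), 7)) = -1*(-27) = 27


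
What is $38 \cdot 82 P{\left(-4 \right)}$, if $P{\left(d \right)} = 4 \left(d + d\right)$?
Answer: $-99712$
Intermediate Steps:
$P{\left(d \right)} = 8 d$ ($P{\left(d \right)} = 4 \cdot 2 d = 8 d$)
$38 \cdot 82 P{\left(-4 \right)} = 38 \cdot 82 \cdot 8 \left(-4\right) = 3116 \left(-32\right) = -99712$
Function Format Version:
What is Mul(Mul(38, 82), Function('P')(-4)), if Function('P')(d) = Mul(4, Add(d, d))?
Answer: -99712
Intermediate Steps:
Function('P')(d) = Mul(8, d) (Function('P')(d) = Mul(4, Mul(2, d)) = Mul(8, d))
Mul(Mul(38, 82), Function('P')(-4)) = Mul(Mul(38, 82), Mul(8, -4)) = Mul(3116, -32) = -99712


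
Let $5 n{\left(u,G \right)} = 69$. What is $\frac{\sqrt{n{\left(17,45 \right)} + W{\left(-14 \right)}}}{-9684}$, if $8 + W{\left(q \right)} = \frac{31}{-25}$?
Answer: $- \frac{\sqrt{114}}{48420} \approx -0.00022051$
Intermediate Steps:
$n{\left(u,G \right)} = \frac{69}{5}$ ($n{\left(u,G \right)} = \frac{1}{5} \cdot 69 = \frac{69}{5}$)
$W{\left(q \right)} = - \frac{231}{25}$ ($W{\left(q \right)} = -8 + \frac{31}{-25} = -8 + 31 \left(- \frac{1}{25}\right) = -8 - \frac{31}{25} = - \frac{231}{25}$)
$\frac{\sqrt{n{\left(17,45 \right)} + W{\left(-14 \right)}}}{-9684} = \frac{\sqrt{\frac{69}{5} - \frac{231}{25}}}{-9684} = \sqrt{\frac{114}{25}} \left(- \frac{1}{9684}\right) = \frac{\sqrt{114}}{5} \left(- \frac{1}{9684}\right) = - \frac{\sqrt{114}}{48420}$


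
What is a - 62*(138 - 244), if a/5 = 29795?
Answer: 155547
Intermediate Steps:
a = 148975 (a = 5*29795 = 148975)
a - 62*(138 - 244) = 148975 - 62*(138 - 244) = 148975 - 62*(-106) = 148975 - 1*(-6572) = 148975 + 6572 = 155547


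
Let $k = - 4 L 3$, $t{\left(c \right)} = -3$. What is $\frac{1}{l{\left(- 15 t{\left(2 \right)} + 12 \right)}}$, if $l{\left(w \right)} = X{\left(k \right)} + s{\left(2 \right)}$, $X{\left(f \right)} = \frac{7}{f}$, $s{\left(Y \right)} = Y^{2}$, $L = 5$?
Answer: $\frac{60}{233} \approx 0.25751$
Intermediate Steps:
$k = -60$ ($k = \left(-4\right) 5 \cdot 3 = \left(-20\right) 3 = -60$)
$l{\left(w \right)} = \frac{233}{60}$ ($l{\left(w \right)} = \frac{7}{-60} + 2^{2} = 7 \left(- \frac{1}{60}\right) + 4 = - \frac{7}{60} + 4 = \frac{233}{60}$)
$\frac{1}{l{\left(- 15 t{\left(2 \right)} + 12 \right)}} = \frac{1}{\frac{233}{60}} = \frac{60}{233}$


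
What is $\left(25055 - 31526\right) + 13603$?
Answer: $7132$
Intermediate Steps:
$\left(25055 - 31526\right) + 13603 = -6471 + 13603 = 7132$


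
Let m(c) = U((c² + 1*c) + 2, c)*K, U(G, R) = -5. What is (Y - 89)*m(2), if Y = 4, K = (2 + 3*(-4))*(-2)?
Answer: 8500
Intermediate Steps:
K = 20 (K = (2 - 12)*(-2) = -10*(-2) = 20)
m(c) = -100 (m(c) = -5*20 = -100)
(Y - 89)*m(2) = (4 - 89)*(-100) = -85*(-100) = 8500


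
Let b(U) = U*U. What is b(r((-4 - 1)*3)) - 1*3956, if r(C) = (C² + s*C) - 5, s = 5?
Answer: 17069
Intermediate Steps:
r(C) = -5 + C² + 5*C (r(C) = (C² + 5*C) - 5 = -5 + C² + 5*C)
b(U) = U²
b(r((-4 - 1)*3)) - 1*3956 = (-5 + ((-4 - 1)*3)² + 5*((-4 - 1)*3))² - 1*3956 = (-5 + (-5*3)² + 5*(-5*3))² - 3956 = (-5 + (-15)² + 5*(-15))² - 3956 = (-5 + 225 - 75)² - 3956 = 145² - 3956 = 21025 - 3956 = 17069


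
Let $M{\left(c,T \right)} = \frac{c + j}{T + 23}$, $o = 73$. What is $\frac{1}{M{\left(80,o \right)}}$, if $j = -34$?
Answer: $\frac{48}{23} \approx 2.087$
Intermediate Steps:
$M{\left(c,T \right)} = \frac{-34 + c}{23 + T}$ ($M{\left(c,T \right)} = \frac{c - 34}{T + 23} = \frac{-34 + c}{23 + T}$)
$\frac{1}{M{\left(80,o \right)}} = \frac{1}{\frac{1}{23 + 73} \left(-34 + 80\right)} = \frac{1}{\frac{1}{96} \cdot 46} = \frac{1}{\frac{23}{48}} = \frac{48}{23}$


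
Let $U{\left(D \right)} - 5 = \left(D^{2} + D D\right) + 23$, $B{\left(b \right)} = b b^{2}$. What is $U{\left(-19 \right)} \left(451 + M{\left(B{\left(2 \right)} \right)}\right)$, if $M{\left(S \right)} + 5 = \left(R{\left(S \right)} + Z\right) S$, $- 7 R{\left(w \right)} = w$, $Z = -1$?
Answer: $\frac{2251500}{7} \approx 3.2164 \cdot 10^{5}$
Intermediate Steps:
$R{\left(w \right)} = - \frac{w}{7}$
$B{\left(b \right)} = b^{3}$
$U{\left(D \right)} = 28 + 2 D^{2}$ ($U{\left(D \right)} = 5 + \left(\left(D^{2} + D D\right) + 23\right) = 5 + \left(\left(D^{2} + D^{2}\right) + 23\right) = 5 + \left(2 D^{2} + 23\right) = 5 + \left(23 + 2 D^{2}\right) = 28 + 2 D^{2}$)
$M{\left(S \right)} = -5 + S \left(-1 - \frac{S}{7}\right)$ ($M{\left(S \right)} = -5 + \left(- \frac{S}{7} - 1\right) S = -5 + \left(-1 - \frac{S}{7}\right) S = -5 + S \left(-1 - \frac{S}{7}\right)$)
$U{\left(-19 \right)} \left(451 + M{\left(B{\left(2 \right)} \right)}\right) = \left(28 + 2 \left(-19\right)^{2}\right) \left(451 - \left(13 + \frac{64}{7}\right)\right) = \left(28 + 2 \cdot 361\right) \left(451 - \left(13 + \frac{64}{7}\right)\right) = \left(28 + 722\right) \left(451 - \frac{155}{7}\right) = 750 \left(451 - \frac{155}{7}\right) = 750 \cdot \frac{3002}{7} = \frac{2251500}{7}$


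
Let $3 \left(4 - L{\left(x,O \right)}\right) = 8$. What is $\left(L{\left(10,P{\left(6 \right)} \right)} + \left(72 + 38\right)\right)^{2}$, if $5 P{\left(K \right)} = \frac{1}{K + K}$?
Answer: $\frac{111556}{9} \approx 12395.0$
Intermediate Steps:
$P{\left(K \right)} = \frac{1}{10 K}$ ($P{\left(K \right)} = \frac{1}{5 \left(K + K\right)} = \frac{1}{5 \cdot 2 K} = \frac{\frac{1}{2} \frac{1}{K}}{5} = \frac{1}{10 K}$)
$L{\left(x,O \right)} = \frac{4}{3}$ ($L{\left(x,O \right)} = 4 - \frac{8}{3} = \frac{4}{3}$)
$\left(L{\left(10,P{\left(6 \right)} \right)} + \left(72 + 38\right)\right)^{2} = \left(\frac{4}{3} + \left(72 + 38\right)\right)^{2} = \left(\frac{4}{3} + 110\right)^{2} = \left(\frac{334}{3}\right)^{2} = \frac{111556}{9}$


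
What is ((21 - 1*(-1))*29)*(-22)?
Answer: -14036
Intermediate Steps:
((21 - 1*(-1))*29)*(-22) = ((21 + 1)*29)*(-22) = (22*29)*(-22) = 638*(-22) = -14036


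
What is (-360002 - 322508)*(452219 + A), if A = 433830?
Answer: -604737302990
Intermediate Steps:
(-360002 - 322508)*(452219 + A) = (-360002 - 322508)*(452219 + 433830) = -682510*886049 = -604737302990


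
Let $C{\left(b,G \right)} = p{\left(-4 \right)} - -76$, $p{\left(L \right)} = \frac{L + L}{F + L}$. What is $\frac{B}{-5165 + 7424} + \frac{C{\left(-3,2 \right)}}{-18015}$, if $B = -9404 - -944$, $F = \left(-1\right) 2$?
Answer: $- \frac{50860532}{13565295} \approx -3.7493$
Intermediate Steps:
$F = -2$
$p{\left(L \right)} = \frac{2 L}{-2 + L}$ ($p{\left(L \right)} = \frac{L + L}{-2 + L} = \frac{2 L}{-2 + L}$)
$C{\left(b,G \right)} = \frac{232}{3}$ ($C{\left(b,G \right)} = 2 \left(-4\right) \frac{1}{-2 - 4} - -76 = 2 \left(-4\right) \frac{1}{-6} + 76 = 2 \left(-4\right) \left(- \frac{1}{6}\right) + 76 = \frac{4}{3} + 76 = \frac{232}{3}$)
$B = -8460$ ($B = -9404 + 944 = -8460$)
$\frac{B}{-5165 + 7424} + \frac{C{\left(-3,2 \right)}}{-18015} = - \frac{8460}{-5165 + 7424} + \frac{232}{3 \left(-18015\right)} = - \frac{8460}{2259} + \frac{232}{3} \left(- \frac{1}{18015}\right) = \left(-8460\right) \frac{1}{2259} - \frac{232}{54045} = - \frac{940}{251} - \frac{232}{54045} = - \frac{50860532}{13565295}$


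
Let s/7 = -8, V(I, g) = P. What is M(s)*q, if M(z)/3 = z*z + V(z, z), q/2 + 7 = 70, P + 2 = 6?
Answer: 1186920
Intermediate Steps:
P = 4 (P = -2 + 6 = 4)
q = 126 (q = -14 + 2*70 = -14 + 140 = 126)
V(I, g) = 4
s = -56 (s = 7*(-8) = -56)
M(z) = 12 + 3*z² (M(z) = 3*(z*z + 4) = 3*(z² + 4) = 3*(4 + z²) = 12 + 3*z²)
M(s)*q = (12 + 3*(-56)²)*126 = (12 + 3*3136)*126 = (12 + 9408)*126 = 9420*126 = 1186920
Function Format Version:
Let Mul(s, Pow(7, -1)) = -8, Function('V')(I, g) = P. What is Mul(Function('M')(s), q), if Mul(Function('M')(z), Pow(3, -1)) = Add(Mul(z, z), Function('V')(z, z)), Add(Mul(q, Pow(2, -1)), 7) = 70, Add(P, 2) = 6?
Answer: 1186920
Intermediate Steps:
P = 4 (P = Add(-2, 6) = 4)
q = 126 (q = Add(-14, Mul(2, 70)) = Add(-14, 140) = 126)
Function('V')(I, g) = 4
s = -56 (s = Mul(7, -8) = -56)
Function('M')(z) = Add(12, Mul(3, Pow(z, 2))) (Function('M')(z) = Mul(3, Add(Mul(z, z), 4)) = Mul(3, Add(Pow(z, 2), 4)) = Mul(3, Add(4, Pow(z, 2))) = Add(12, Mul(3, Pow(z, 2))))
Mul(Function('M')(s), q) = Mul(Add(12, Mul(3, Pow(-56, 2))), 126) = Mul(Add(12, Mul(3, 3136)), 126) = Mul(Add(12, 9408), 126) = Mul(9420, 126) = 1186920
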